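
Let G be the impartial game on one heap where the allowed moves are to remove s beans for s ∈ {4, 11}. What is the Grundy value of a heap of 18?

0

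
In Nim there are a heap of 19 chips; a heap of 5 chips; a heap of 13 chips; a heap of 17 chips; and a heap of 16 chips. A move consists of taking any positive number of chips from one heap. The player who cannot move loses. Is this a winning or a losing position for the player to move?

Winning position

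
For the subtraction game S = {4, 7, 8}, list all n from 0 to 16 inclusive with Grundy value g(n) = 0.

0, 1, 2, 3, 12, 13, 14, 15

Grundy values for subtraction set {4, 7, 8}:
k:     0  1  2  3  4  5  6  7  8  9 10 11 12 13 14 15 16
g(k):  0  0  0  0  1  1  1  1  2  2  2  2  0  0  0  0  1
The P-positions (g = 0) in 0..16 are 0, 1, 2, 3, 12, 13, 14, 15.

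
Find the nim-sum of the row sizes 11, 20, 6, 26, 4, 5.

2

Nim-sum: 11 ⊕ 20 ⊕ 6 ⊕ 26 ⊕ 4 ⊕ 5 = 2.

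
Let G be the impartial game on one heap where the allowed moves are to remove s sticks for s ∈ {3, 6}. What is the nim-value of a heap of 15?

Compute g(0), g(1), … for moves {3, 6}:
k:     0  1  2  3  4  5  6  7  8  9 10 11 12 13 14 15
g(k):  0  0  0  1  1  1  2  2  2  0  0  0  1  1  1  2
So g(15) = 2.

2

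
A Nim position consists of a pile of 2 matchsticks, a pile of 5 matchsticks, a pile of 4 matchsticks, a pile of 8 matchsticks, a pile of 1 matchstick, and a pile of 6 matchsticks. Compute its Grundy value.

12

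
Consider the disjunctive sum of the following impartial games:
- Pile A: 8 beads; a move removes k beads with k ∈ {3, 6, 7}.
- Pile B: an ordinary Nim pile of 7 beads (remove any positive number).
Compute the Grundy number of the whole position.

5

Grundy values for pile A (subtraction set {3, 6, 7}):
k:     0  1  2  3  4  5  6  7  8
g(k):  0  0  0  1  1  1  2  2  2
So g(8) = 2.
Pile B is a plain Nim pile of size 7, so its Grundy value is 7.
The value of a disjunctive sum is the nim-sum of the parts.
Combined value = 2 XOR 7 = 5.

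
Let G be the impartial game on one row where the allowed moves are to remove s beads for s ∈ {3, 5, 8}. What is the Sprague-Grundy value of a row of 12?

0

Compute g(0), g(1), … for moves {3, 5, 8}:
g(0) = mex{} = 0
g(1) = mex{} = 0
g(2) = mex{} = 0
g(3) = mex{0} = 1
g(4) = mex{0} = 1
g(5) = mex{0} = 1
g(6) = mex{0,1} = 2
g(7) = mex{0,1} = 2
g(8) = mex{0,1} = 2
g(9) = mex{0,1,2} = 3
g(10) = mex{0,1,2} = 3
g(11) = mex{1,2} = 0
g(12) = mex{1,2,3} = 0
So g(12) = 0.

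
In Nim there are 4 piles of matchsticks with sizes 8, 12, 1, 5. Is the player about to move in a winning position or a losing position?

Losing position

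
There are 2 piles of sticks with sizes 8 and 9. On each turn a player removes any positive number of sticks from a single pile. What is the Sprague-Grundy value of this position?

1

In binary:
  1000  (8)
  1001  (9)
  ----
  0001  (1)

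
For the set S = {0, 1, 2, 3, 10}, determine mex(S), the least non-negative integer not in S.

The values 0, 1, 2, 3 are all present; 4 is the first non-negative integer missing from the set.

4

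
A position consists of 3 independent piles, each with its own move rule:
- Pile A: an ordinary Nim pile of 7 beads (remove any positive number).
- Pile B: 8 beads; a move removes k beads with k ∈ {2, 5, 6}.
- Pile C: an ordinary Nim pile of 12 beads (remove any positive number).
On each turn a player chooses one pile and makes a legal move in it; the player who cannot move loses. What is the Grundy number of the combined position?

11

Pile A is a plain Nim pile of size 7, so its Grundy value is 7.
For pile B, compute g(0), g(1), … with moves {2, 5, 6}:
g(0) = mex{} = 0
g(1) = mex{} = 0
g(2) = mex{0} = 1
g(3) = mex{0} = 1
g(4) = mex{1} = 0
g(5) = mex{0,1} = 2
g(6) = mex{0} = 1
g(7) = mex{0,1,2} = 3
g(8) = mex{1} = 0
So g(8) = 0.
Pile C is a plain Nim pile of size 12, so its Grundy value is 12.
By the Sprague-Grundy theorem, the Grundy value of a sum of independent games is the XOR of the component values.
Combined value = 7 XOR 0 XOR 12 = 11.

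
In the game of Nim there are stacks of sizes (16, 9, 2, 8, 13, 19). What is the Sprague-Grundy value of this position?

13

Nim-sum: 16 ⊕ 9 ⊕ 2 ⊕ 8 ⊕ 13 ⊕ 19 = 13.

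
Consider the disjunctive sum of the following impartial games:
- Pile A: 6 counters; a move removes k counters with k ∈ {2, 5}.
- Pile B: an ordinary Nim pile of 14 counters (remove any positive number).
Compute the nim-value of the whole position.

15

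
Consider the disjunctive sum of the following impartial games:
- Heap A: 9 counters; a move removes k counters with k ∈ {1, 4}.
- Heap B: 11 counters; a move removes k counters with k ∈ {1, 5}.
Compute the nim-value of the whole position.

Grundy values for heap A (subtraction set {1, 4}):
k:     0  1  2  3  4  5  6  7  8  9
g(k):  0  1  0  1  2  0  1  0  1  2
So g(9) = 2.
Build the Grundy sequence for heap B with g(k) = mex{g(k−s) : s ∈ {1, 5}, s ≤ k}:
k:     0  1  2  3  4  5  6  7  8  9 10 11
g(k):  0  1  0  1  0  1  0  1  0  1  0  1
So g(11) = 1.
The value of a disjunctive sum is the nim-sum of the parts.
Combined value = 2 ⊕ 1 = 3.

3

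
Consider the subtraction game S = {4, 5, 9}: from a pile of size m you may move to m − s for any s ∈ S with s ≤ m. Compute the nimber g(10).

2

Build the Grundy sequence with g(k) = mex{g(k−s) : s ∈ {4, 5, 9}, s ≤ k}:
g(0) = mex{} = 0
g(1) = mex{} = 0
g(2) = mex{} = 0
g(3) = mex{} = 0
g(4) = mex{0} = 1
g(5) = mex{0} = 1
g(6) = mex{0} = 1
g(7) = mex{0} = 1
g(8) = mex{0,1} = 2
g(9) = mex{0,1} = 2
g(10) = mex{0,1} = 2
So g(10) = 2.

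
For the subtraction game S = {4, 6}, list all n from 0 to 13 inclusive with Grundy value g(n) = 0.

0, 1, 2, 3, 10, 11, 12, 13

Compute g(0), g(1), … for moves {4, 6}:
g(0) = mex{} = 0
g(1) = mex{} = 0
g(2) = mex{} = 0
g(3) = mex{} = 0
g(4) = mex{0} = 1
g(5) = mex{0} = 1
g(6) = mex{0} = 1
g(7) = mex{0} = 1
g(8) = mex{0,1} = 2
g(9) = mex{0,1} = 2
g(10) = mex{1} = 0
g(11) = mex{1} = 0
g(12) = mex{1,2} = 0
g(13) = mex{1,2} = 0
The P-positions (g = 0) in 0..13 are 0, 1, 2, 3, 10, 11, 12, 13.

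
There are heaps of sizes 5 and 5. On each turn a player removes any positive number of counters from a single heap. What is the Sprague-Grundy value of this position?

0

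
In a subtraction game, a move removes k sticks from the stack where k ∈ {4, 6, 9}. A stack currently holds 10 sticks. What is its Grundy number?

2

Grundy values for subtraction set {4, 6, 9}:
k:     0  1  2  3  4  5  6  7  8  9 10
g(k):  0  0  0  0  1  1  1  1  2  2  2
So g(10) = 2.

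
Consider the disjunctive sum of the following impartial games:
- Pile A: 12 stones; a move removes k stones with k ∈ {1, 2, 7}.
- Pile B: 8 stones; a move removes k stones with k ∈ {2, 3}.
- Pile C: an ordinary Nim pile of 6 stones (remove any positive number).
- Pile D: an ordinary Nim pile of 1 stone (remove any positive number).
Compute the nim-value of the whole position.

Grundy values for pile A (subtraction set {1, 2, 7}):
g(0) = mex{} = 0
g(1) = mex{0} = 1
g(2) = mex{0,1} = 2
g(3) = mex{1,2} = 0
g(4) = mex{0,2} = 1
g(5) = mex{0,1} = 2
g(6) = mex{1,2} = 0
g(7) = mex{0,2} = 1
g(8) = mex{0,1} = 2
g(9) = mex{1,2} = 0
g(10) = mex{0,2} = 1
g(11) = mex{0,1} = 2
g(12) = mex{1,2} = 0
So g(12) = 0.
Build the Grundy sequence for pile B with g(k) = mex{g(k−s) : s ∈ {2, 3}, s ≤ k}:
k:     0  1  2  3  4  5  6  7  8
g(k):  0  0  1  1  2  0  0  1  1
So g(8) = 1.
Pile C is a plain Nim pile of size 6, so its Grundy value is 6.
Pile D is a plain Nim pile of size 1, so its Grundy value is 1.
By the Sprague-Grundy theorem, the Grundy value of a sum of independent games is the XOR of the component values.
Combined value = 0 ⊕ 1 ⊕ 6 ⊕ 1 = 6.

6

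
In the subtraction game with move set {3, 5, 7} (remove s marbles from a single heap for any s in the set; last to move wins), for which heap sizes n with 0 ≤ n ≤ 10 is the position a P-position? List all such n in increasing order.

0, 1, 2, 10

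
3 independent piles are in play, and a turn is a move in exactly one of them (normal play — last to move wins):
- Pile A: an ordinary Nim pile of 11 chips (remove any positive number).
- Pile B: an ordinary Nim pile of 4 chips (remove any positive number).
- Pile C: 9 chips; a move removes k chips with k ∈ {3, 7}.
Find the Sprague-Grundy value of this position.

14

Pile A is a plain Nim pile of size 11, so its Grundy value is 11.
Pile B is a plain Nim pile of size 4, so its Grundy value is 4.
For pile C, compute g(0), g(1), … with moves {3, 7}:
k:     0  1  2  3  4  5  6  7  8  9
g(k):  0  0  0  1  1  1  0  2  2  1
So g(9) = 1.
The value of a disjunctive sum is the nim-sum of the parts.
Combined value = 11 ⊕ 4 ⊕ 1 = 14.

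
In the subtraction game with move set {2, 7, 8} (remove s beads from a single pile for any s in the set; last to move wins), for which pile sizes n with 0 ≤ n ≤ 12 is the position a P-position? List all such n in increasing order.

0, 1, 4, 5, 10

Compute g(0), g(1), … for moves {2, 7, 8}:
g(0) = mex{} = 0
g(1) = mex{} = 0
g(2) = mex{0} = 1
g(3) = mex{0} = 1
g(4) = mex{1} = 0
g(5) = mex{1} = 0
g(6) = mex{0} = 1
g(7) = mex{0} = 1
g(8) = mex{0,1} = 2
g(9) = mex{0,1} = 2
g(10) = mex{1,2} = 0
g(11) = mex{0,1,2} = 3
g(12) = mex{0} = 1
The P-positions (g = 0) in 0..12 are 0, 1, 4, 5, 10.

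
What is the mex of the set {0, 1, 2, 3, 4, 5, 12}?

6

The values 0, 1, 2, 3, 4, 5 are all present; 6 is the first non-negative integer missing from the set.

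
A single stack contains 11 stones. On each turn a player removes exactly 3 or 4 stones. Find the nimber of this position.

Compute g(0), g(1), … for moves {3, 4}:
g(0) = mex{} = 0
g(1) = mex{} = 0
g(2) = mex{} = 0
g(3) = mex{0} = 1
g(4) = mex{0} = 1
g(5) = mex{0} = 1
g(6) = mex{0,1} = 2
g(7) = mex{1} = 0
g(8) = mex{1} = 0
g(9) = mex{1,2} = 0
g(10) = mex{0,2} = 1
g(11) = mex{0} = 1
So g(11) = 1.

1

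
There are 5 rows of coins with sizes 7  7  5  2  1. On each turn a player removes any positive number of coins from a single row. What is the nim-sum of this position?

Compute the nim-sum pairwise:
7 XOR 7 = 0
0 XOR 5 = 5
5 XOR 2 = 7
7 XOR 1 = 6

6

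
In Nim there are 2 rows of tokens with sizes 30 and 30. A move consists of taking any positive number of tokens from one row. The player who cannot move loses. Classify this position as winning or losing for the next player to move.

Losing position

Compute the nim-sum pairwise:
30 XOR 30 = 0
The nim-sum is 0, so this is a P-position: the player to move is in a losing position under optimal play.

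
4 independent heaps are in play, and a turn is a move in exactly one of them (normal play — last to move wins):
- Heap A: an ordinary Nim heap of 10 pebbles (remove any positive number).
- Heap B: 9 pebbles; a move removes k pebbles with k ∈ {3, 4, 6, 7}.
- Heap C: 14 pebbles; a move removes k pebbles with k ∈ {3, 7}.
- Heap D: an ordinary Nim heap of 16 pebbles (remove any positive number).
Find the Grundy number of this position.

Heap A is a plain Nim heap of size 10, so its Grundy value is 10.
Grundy values for heap B (subtraction set {3, 4, 6, 7}):
g(0) = mex{} = 0
g(1) = mex{} = 0
g(2) = mex{} = 0
g(3) = mex{0} = 1
g(4) = mex{0} = 1
g(5) = mex{0} = 1
g(6) = mex{0,1} = 2
g(7) = mex{0,1} = 2
g(8) = mex{0,1} = 2
g(9) = mex{0,1,2} = 3
So g(9) = 3.
For heap C, compute g(0), g(1), … with moves {3, 7}:
g(0) = mex{} = 0
g(1) = mex{} = 0
g(2) = mex{} = 0
g(3) = mex{0} = 1
g(4) = mex{0} = 1
g(5) = mex{0} = 1
g(6) = mex{1} = 0
g(7) = mex{0,1} = 2
g(8) = mex{0,1} = 2
g(9) = mex{0} = 1
g(10) = mex{1,2} = 0
g(11) = mex{1,2} = 0
g(12) = mex{1} = 0
g(13) = mex{0} = 1
g(14) = mex{0,2} = 1
So g(14) = 1.
Heap D is a plain Nim heap of size 16, so its Grundy value is 16.
By the Sprague-Grundy theorem, the Grundy value of a sum of independent games is the XOR of the component values.
Combined value = 10 XOR 3 XOR 1 XOR 16 = 24.

24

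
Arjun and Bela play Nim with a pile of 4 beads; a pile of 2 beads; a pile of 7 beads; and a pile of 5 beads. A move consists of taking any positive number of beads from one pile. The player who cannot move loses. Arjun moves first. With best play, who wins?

Arjun wins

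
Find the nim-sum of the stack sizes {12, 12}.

0

Nim-sum: 12 ⊕ 12 = 0.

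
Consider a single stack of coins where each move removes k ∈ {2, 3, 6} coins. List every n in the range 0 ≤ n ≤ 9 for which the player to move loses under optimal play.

Compute g(0), g(1), … for moves {2, 3, 6}:
g(0) = mex{} = 0
g(1) = mex{} = 0
g(2) = mex{0} = 1
g(3) = mex{0} = 1
g(4) = mex{0,1} = 2
g(5) = mex{1} = 0
g(6) = mex{0,1,2} = 3
g(7) = mex{0,2} = 1
g(8) = mex{0,1,3} = 2
g(9) = mex{1,3} = 0
The P-positions (g = 0) in 0..9 are 0, 1, 5, 9.

0, 1, 5, 9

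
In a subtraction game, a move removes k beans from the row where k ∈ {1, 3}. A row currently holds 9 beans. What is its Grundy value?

Grundy values for subtraction set {1, 3}:
k:     0  1  2  3  4  5  6  7  8  9
g(k):  0  1  0  1  0  1  0  1  0  1
So g(9) = 1.

1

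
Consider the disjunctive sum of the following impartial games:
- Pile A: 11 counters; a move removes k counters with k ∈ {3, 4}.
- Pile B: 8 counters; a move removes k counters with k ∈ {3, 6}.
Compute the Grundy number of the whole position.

3

Grundy values for pile A (subtraction set {3, 4}):
k:     0  1  2  3  4  5  6  7  8  9 10 11
g(k):  0  0  0  1  1  1  2  0  0  0  1  1
So g(11) = 1.
Build the Grundy sequence for pile B with g(k) = mex{g(k−s) : s ∈ {3, 6}, s ≤ k}:
k:     0  1  2  3  4  5  6  7  8
g(k):  0  0  0  1  1  1  2  2  2
So g(8) = 2.
By the Sprague-Grundy theorem, the Grundy value of a sum of independent games is the XOR of the component values.
Combined value = 1 ⊕ 2 = 3.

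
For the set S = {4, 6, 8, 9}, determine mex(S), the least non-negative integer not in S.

0

0 is not in the set, so the mex is 0.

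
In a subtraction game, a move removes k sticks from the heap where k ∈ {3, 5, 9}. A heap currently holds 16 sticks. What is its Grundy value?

0

Grundy values for subtraction set {3, 5, 9}:
k:     0  1  2  3  4  5  6  7  8  9 10 11 12 13 14 15 16
g(k):  0  0  0  1  1  1  2  2  0  3  3  1  0  2  0  1  0
So g(16) = 0.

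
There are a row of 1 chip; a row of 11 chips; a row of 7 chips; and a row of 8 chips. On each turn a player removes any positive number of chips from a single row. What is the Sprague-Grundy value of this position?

5

Compute the nim-sum pairwise:
1 ⊕ 11 = 10
10 ⊕ 7 = 13
13 ⊕ 8 = 5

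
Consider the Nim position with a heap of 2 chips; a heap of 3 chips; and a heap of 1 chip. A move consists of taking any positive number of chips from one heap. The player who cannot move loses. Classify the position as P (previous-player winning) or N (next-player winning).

P-position

Nim-sum: 2 ^ 3 ^ 1 = 0.
The nim-sum is 0, so this is a P-position: the player to move is in a losing position under optimal play.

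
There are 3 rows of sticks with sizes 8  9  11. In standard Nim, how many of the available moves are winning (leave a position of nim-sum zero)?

Bitwise XOR of the heap sizes:
  1000  (8)
  1001  (9)
  1011  (11)
  ----
  1010  (10)
The overall nim-sum is X = 10. A row of size p has a winning move iff p XOR X < p (reduce it to p XOR X).
  8: 8 XOR 10 = 2 < 8 — winning move (to 2).
  9: 9 XOR 10 = 3 < 9 — winning move (to 3).
  11: 11 XOR 10 = 1 < 11 — winning move (to 1).
That gives 3 winning moves.

3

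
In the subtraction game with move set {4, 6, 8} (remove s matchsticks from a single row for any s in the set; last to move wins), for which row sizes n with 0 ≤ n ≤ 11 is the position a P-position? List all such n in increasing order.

Compute g(0), g(1), … for moves {4, 6, 8}:
g(0) = mex{} = 0
g(1) = mex{} = 0
g(2) = mex{} = 0
g(3) = mex{} = 0
g(4) = mex{0} = 1
g(5) = mex{0} = 1
g(6) = mex{0} = 1
g(7) = mex{0} = 1
g(8) = mex{0,1} = 2
g(9) = mex{0,1} = 2
g(10) = mex{0,1} = 2
g(11) = mex{0,1} = 2
The P-positions (g = 0) in 0..11 are 0, 1, 2, 3.

0, 1, 2, 3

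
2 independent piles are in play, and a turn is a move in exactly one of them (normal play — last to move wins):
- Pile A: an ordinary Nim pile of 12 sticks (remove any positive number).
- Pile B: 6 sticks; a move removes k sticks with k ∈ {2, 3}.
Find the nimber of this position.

Pile A is a plain Nim pile of size 12, so its Grundy value is 12.
Grundy values for pile B (subtraction set {2, 3}):
k:     0  1  2  3  4  5  6
g(k):  0  0  1  1  2  0  0
So g(6) = 0.
The value of a disjunctive sum is the nim-sum of the parts.
Combined value = 12 ⊕ 0 = 12.

12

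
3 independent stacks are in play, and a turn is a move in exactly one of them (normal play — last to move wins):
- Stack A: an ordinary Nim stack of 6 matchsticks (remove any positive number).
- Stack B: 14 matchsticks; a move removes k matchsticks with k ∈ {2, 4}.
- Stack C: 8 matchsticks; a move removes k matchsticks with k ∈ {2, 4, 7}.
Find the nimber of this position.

Stack A is a plain Nim stack of size 6, so its Grundy value is 6.
For stack B, compute g(0), g(1), … with moves {2, 4}:
g(0) = mex{} = 0
g(1) = mex{} = 0
g(2) = mex{0} = 1
g(3) = mex{0} = 1
g(4) = mex{0,1} = 2
g(5) = mex{0,1} = 2
g(6) = mex{1,2} = 0
g(7) = mex{1,2} = 0
g(8) = mex{0,2} = 1
g(9) = mex{0,2} = 1
g(10) = mex{0,1} = 2
g(11) = mex{0,1} = 2
g(12) = mex{1,2} = 0
g(13) = mex{1,2} = 0
g(14) = mex{0,2} = 1
So g(14) = 1.
For stack C, compute g(0), g(1), … with moves {2, 4, 7}:
k:     0  1  2  3  4  5  6  7  8
g(k):  0  0  1  1  2  2  0  3  1
So g(8) = 1.
The value of a disjunctive sum is the nim-sum of the parts.
Combined value = 6 XOR 1 XOR 1 = 6.

6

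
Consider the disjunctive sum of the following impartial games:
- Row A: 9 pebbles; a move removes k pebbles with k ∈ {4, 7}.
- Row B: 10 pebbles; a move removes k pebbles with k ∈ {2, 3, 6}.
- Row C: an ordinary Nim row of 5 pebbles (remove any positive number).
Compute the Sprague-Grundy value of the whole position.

7

Build the Grundy sequence for row A with g(k) = mex{g(k−s) : s ∈ {4, 7}, s ≤ k}:
k:     0  1  2  3  4  5  6  7  8  9
g(k):  0  0  0  0  1  1  1  1  2  2
So g(9) = 2.
Grundy values for row B (subtraction set {2, 3, 6}):
g(0) = mex{} = 0
g(1) = mex{} = 0
g(2) = mex{0} = 1
g(3) = mex{0} = 1
g(4) = mex{0,1} = 2
g(5) = mex{1} = 0
g(6) = mex{0,1,2} = 3
g(7) = mex{0,2} = 1
g(8) = mex{0,1,3} = 2
g(9) = mex{1,3} = 0
g(10) = mex{1,2} = 0
So g(10) = 0.
Row C is a plain Nim row of size 5, so its Grundy value is 5.
By the Sprague-Grundy theorem, the Grundy value of a sum of independent games is the XOR of the component values.
Combined value = 2 XOR 0 XOR 5 = 7.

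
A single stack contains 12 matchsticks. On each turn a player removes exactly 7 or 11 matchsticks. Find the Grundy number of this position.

Grundy values for subtraction set {7, 11}:
k:     0  1  2  3  4  5  6  7  8  9 10 11 12
g(k):  0  0  0  0  0  0  0  1  1  1  1  1  1
So g(12) = 1.

1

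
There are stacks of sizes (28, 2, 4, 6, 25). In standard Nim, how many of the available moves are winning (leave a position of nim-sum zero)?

3

In binary:
  11100  (28)
  00010  (2)
  00100  (4)
  00110  (6)
  11001  (25)
  -----
  00101  (5)
The overall nim-sum is X = 5. A stack of size p has a winning move iff p XOR X < p (reduce it to p XOR X).
  28: 28 XOR 5 = 25 < 28 — winning move (to 25).
  2: 2 XOR 5 = 7 ≥ 2 — no move.
  4: 4 XOR 5 = 1 < 4 — winning move (to 1).
  6: 6 XOR 5 = 3 < 6 — winning move (to 3).
  25: 25 XOR 5 = 28 ≥ 25 — no move.
That gives 3 winning moves.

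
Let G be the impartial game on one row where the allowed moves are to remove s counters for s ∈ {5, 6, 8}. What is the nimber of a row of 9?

1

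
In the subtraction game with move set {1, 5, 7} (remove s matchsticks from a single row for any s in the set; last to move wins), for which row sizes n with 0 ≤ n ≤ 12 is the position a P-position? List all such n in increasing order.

0, 2, 4, 6, 8, 10, 12

Grundy values for subtraction set {1, 5, 7}:
g(0) = mex{} = 0
g(1) = mex{0} = 1
g(2) = mex{1} = 0
g(3) = mex{0} = 1
g(4) = mex{1} = 0
g(5) = mex{0} = 1
g(6) = mex{1} = 0
g(7) = mex{0} = 1
g(8) = mex{1} = 0
g(9) = mex{0} = 1
g(10) = mex{1} = 0
g(11) = mex{0} = 1
g(12) = mex{1} = 0
The P-positions (g = 0) in 0..12 are 0, 2, 4, 6, 8, 10, 12.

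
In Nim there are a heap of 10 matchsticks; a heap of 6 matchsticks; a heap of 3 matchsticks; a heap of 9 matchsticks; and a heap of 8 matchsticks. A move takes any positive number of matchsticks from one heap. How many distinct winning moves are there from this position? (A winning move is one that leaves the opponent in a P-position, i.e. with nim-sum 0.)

3

Nim-sum: 10 XOR 6 XOR 3 XOR 9 XOR 8 = 14.
The overall nim-sum is X = 14. A heap of size p has a winning move iff p XOR X < p (reduce it to p XOR X).
  10: 10 XOR 14 = 4 < 10 — winning move (to 4).
  6: 6 XOR 14 = 8 ≥ 6 — no move.
  3: 3 XOR 14 = 13 ≥ 3 — no move.
  9: 9 XOR 14 = 7 < 9 — winning move (to 7).
  8: 8 XOR 14 = 6 < 8 — winning move (to 6).
That gives 3 winning moves.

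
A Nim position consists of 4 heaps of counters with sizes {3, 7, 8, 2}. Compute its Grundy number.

Compute the nim-sum pairwise:
3 ⊕ 7 = 4
4 ⊕ 8 = 12
12 ⊕ 2 = 14

14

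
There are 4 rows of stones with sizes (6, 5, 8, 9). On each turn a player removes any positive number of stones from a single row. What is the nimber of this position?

Write each in binary and XOR column by column:
  0110  (6)
  0101  (5)
  1000  (8)
  1001  (9)
  ----
  0010  (2)

2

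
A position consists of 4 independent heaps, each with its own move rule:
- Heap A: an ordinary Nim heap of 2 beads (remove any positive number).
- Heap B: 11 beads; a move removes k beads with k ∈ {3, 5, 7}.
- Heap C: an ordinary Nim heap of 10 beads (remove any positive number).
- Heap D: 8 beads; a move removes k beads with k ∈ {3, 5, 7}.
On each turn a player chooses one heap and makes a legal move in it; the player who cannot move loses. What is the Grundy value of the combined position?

10

Heap A is a plain Nim heap of size 2, so its Grundy value is 2.
Grundy values for heap B (subtraction set {3, 5, 7}):
k:     0  1  2  3  4  5  6  7  8  9 10 11
g(k):  0  0  0  1  1  1  2  2  2  3  0  0
So g(11) = 0.
Heap C is a plain Nim heap of size 10, so its Grundy value is 10.
Grundy values for heap D (subtraction set {3, 5, 7}):
k:     0  1  2  3  4  5  6  7  8
g(k):  0  0  0  1  1  1  2  2  2
So g(8) = 2.
By the Sprague-Grundy theorem, the Grundy value of a sum of independent games is the XOR of the component values.
Combined value = 2 XOR 0 XOR 10 XOR 2 = 10.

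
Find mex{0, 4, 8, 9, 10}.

0 is in the set but 1 is not, so the mex is 1.

1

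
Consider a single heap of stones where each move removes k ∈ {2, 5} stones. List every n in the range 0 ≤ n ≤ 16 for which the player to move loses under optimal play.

Compute g(0), g(1), … for moves {2, 5}:
k:     0  1  2  3  4  5  6  7  8  9 10 11 12 13 14 15 16
g(k):  0  0  1  1  0  2  1  0  0  1  1  0  2  1  0  0  1
The P-positions (g = 0) in 0..16 are 0, 1, 4, 7, 8, 11, 14, 15.

0, 1, 4, 7, 8, 11, 14, 15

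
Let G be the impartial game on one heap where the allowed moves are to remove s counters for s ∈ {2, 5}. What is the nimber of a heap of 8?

0

Grundy values for subtraction set {2, 5}:
g(0) = mex{} = 0
g(1) = mex{} = 0
g(2) = mex{0} = 1
g(3) = mex{0} = 1
g(4) = mex{1} = 0
g(5) = mex{0,1} = 2
g(6) = mex{0} = 1
g(7) = mex{1,2} = 0
g(8) = mex{1} = 0
So g(8) = 0.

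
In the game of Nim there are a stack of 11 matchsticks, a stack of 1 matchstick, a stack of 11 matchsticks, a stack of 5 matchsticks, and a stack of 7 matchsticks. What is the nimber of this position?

3

In binary:
  1011  (11)
  0001  (1)
  1011  (11)
  0101  (5)
  0111  (7)
  ----
  0011  (3)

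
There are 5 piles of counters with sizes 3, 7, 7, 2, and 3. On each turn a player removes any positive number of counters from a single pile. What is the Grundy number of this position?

Bitwise XOR of the heap sizes:
  011  (3)
  111  (7)
  111  (7)
  010  (2)
  011  (3)
  ---
  010  (2)

2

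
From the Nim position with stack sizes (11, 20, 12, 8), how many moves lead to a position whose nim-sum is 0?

1

Nim-sum: 11 ^ 20 ^ 12 ^ 8 = 27.
The overall nim-sum is X = 27. A stack of size p has a winning move iff p XOR X < p (reduce it to p XOR X).
  11: 11 XOR 27 = 16 ≥ 11 — no move.
  20: 20 XOR 27 = 15 < 20 — winning move (to 15).
  12: 12 XOR 27 = 23 ≥ 12 — no move.
  8: 8 XOR 27 = 19 ≥ 8 — no move.
That gives 1 winning move.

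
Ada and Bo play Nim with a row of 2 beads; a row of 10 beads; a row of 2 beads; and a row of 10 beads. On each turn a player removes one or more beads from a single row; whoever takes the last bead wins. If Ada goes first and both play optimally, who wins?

Compute the nim-sum pairwise:
2 ^ 10 = 8
8 ^ 2 = 10
10 ^ 10 = 0
The nim-sum is 0, so this is a P-position: the player to move is in a losing position under optimal play; Ada is about to move from it and so loses — Bo wins.

Bo wins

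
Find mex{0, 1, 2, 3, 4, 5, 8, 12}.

6

The values 0, 1, 2, 3, 4, 5 are all present; 6 is the first non-negative integer missing from the set.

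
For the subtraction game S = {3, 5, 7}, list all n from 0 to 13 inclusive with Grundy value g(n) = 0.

0, 1, 2, 10, 11, 12

Compute g(0), g(1), … for moves {3, 5, 7}:
k:     0  1  2  3  4  5  6  7  8  9 10 11 12 13
g(k):  0  0  0  1  1  1  2  2  2  3  0  0  0  1
The P-positions (g = 0) in 0..13 are 0, 1, 2, 10, 11, 12.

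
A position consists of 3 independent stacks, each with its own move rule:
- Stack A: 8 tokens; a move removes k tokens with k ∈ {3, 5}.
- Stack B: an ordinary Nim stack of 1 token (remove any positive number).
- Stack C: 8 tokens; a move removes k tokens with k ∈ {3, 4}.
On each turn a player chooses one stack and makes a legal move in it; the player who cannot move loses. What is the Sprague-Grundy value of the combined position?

1

Grundy values for stack A (subtraction set {3, 5}):
k:     0  1  2  3  4  5  6  7  8
g(k):  0  0  0  1  1  1  2  2  0
So g(8) = 0.
Stack B is a plain Nim stack of size 1, so its Grundy value is 1.
Build the Grundy sequence for stack C with g(k) = mex{g(k−s) : s ∈ {3, 4}, s ≤ k}:
g(0) = mex{} = 0
g(1) = mex{} = 0
g(2) = mex{} = 0
g(3) = mex{0} = 1
g(4) = mex{0} = 1
g(5) = mex{0} = 1
g(6) = mex{0,1} = 2
g(7) = mex{1} = 0
g(8) = mex{1} = 0
So g(8) = 0.
The value of a disjunctive sum is the nim-sum of the parts.
Combined value = 0 XOR 1 XOR 0 = 1.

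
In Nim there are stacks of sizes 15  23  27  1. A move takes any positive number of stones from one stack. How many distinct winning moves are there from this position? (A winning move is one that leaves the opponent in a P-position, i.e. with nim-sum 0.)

3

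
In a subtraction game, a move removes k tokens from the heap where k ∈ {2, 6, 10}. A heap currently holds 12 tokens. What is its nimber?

0

Compute g(0), g(1), … for moves {2, 6, 10}:
k:     0  1  2  3  4  5  6  7  8  9 10 11 12
g(k):  0  0  1  1  0  0  1  1  0  0  1  1  0
So g(12) = 0.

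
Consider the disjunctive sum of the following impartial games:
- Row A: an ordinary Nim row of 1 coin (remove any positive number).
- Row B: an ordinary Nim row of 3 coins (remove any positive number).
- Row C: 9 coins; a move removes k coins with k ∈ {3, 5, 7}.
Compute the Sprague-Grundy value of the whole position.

Row A is a plain Nim row of size 1, so its Grundy value is 1.
Row B is a plain Nim row of size 3, so its Grundy value is 3.
For row C, compute g(0), g(1), … with moves {3, 5, 7}:
g(0) = mex{} = 0
g(1) = mex{} = 0
g(2) = mex{} = 0
g(3) = mex{0} = 1
g(4) = mex{0} = 1
g(5) = mex{0} = 1
g(6) = mex{0,1} = 2
g(7) = mex{0,1} = 2
g(8) = mex{0,1} = 2
g(9) = mex{0,1,2} = 3
So g(9) = 3.
The value of a disjunctive sum is the nim-sum of the parts.
Combined value = 1 ⊕ 3 ⊕ 3 = 1.

1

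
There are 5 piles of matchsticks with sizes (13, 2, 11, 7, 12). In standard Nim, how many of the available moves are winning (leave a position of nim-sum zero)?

Write each in binary and XOR column by column:
  1101  (13)
  0010  (2)
  1011  (11)
  0111  (7)
  1100  (12)
  ----
  1111  (15)
The overall nim-sum is X = 15. A pile of size p has a winning move iff p XOR X < p (reduce it to p XOR X).
  13: 13 XOR 15 = 2 < 13 — winning move (to 2).
  2: 2 XOR 15 = 13 ≥ 2 — no move.
  11: 11 XOR 15 = 4 < 11 — winning move (to 4).
  7: 7 XOR 15 = 8 ≥ 7 — no move.
  12: 12 XOR 15 = 3 < 12 — winning move (to 3).
That gives 3 winning moves.

3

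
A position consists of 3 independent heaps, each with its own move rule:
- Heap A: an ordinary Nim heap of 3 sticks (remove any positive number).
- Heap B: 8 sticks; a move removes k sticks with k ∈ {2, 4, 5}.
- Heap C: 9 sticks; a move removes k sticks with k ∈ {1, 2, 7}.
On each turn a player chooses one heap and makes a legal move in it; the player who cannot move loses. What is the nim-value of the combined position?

3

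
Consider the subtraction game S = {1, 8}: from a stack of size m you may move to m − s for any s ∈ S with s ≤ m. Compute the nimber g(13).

Build the Grundy sequence with g(k) = mex{g(k−s) : s ∈ {1, 8}, s ≤ k}:
g(0) = mex{} = 0
g(1) = mex{0} = 1
g(2) = mex{1} = 0
g(3) = mex{0} = 1
g(4) = mex{1} = 0
g(5) = mex{0} = 1
g(6) = mex{1} = 0
g(7) = mex{0} = 1
g(8) = mex{0,1} = 2
g(9) = mex{1,2} = 0
g(10) = mex{0} = 1
g(11) = mex{1} = 0
g(12) = mex{0} = 1
g(13) = mex{1} = 0
So g(13) = 0.

0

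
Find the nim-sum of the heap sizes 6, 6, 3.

3

Bitwise XOR of the heap sizes:
  110  (6)
  110  (6)
  011  (3)
  ---
  011  (3)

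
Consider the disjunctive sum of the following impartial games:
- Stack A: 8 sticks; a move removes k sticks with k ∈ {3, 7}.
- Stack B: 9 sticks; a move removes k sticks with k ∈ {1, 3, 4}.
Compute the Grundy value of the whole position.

Build the Grundy sequence for stack A with g(k) = mex{g(k−s) : s ∈ {3, 7}, s ≤ k}:
k:     0  1  2  3  4  5  6  7  8
g(k):  0  0  0  1  1  1  0  2  2
So g(8) = 2.
Build the Grundy sequence for stack B with g(k) = mex{g(k−s) : s ∈ {1, 3, 4}, s ≤ k}:
k:     0  1  2  3  4  5  6  7  8  9
g(k):  0  1  0  1  2  3  2  0  1  0
So g(9) = 0.
By the Sprague-Grundy theorem, the Grundy value of a sum of independent games is the XOR of the component values.
Combined value = 2 ⊕ 0 = 2.

2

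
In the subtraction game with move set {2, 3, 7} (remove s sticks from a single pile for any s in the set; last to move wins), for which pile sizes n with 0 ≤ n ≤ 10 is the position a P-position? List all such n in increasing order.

Compute g(0), g(1), … for moves {2, 3, 7}:
g(0) = mex{} = 0
g(1) = mex{} = 0
g(2) = mex{0} = 1
g(3) = mex{0} = 1
g(4) = mex{0,1} = 2
g(5) = mex{1} = 0
g(6) = mex{1,2} = 0
g(7) = mex{0,2} = 1
g(8) = mex{0} = 1
g(9) = mex{0,1} = 2
g(10) = mex{1} = 0
The P-positions (g = 0) in 0..10 are 0, 1, 5, 6, 10.

0, 1, 5, 6, 10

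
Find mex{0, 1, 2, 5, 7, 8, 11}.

3

The values 0, 1, 2 are all present; 3 is the first non-negative integer missing from the set.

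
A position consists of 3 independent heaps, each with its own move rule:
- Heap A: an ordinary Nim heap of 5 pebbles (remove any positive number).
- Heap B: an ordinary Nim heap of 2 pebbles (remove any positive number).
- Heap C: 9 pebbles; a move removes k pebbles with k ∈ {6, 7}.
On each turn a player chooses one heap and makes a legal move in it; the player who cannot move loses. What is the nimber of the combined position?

6

Heap A is a plain Nim heap of size 5, so its Grundy value is 5.
Heap B is a plain Nim heap of size 2, so its Grundy value is 2.
Grundy values for heap C (subtraction set {6, 7}):
g(0) = mex{} = 0
g(1) = mex{} = 0
g(2) = mex{} = 0
g(3) = mex{} = 0
g(4) = mex{} = 0
g(5) = mex{} = 0
g(6) = mex{0} = 1
g(7) = mex{0} = 1
g(8) = mex{0} = 1
g(9) = mex{0} = 1
So g(9) = 1.
The value of a disjunctive sum is the nim-sum of the parts.
Combined value = 5 XOR 2 XOR 1 = 6.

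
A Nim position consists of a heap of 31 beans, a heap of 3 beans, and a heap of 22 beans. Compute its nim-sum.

10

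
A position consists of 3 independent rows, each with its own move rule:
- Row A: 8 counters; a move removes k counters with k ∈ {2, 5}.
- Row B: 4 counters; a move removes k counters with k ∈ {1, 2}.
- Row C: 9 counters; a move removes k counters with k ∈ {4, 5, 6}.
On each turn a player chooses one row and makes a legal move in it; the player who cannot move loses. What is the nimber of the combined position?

3

Build the Grundy sequence for row A with g(k) = mex{g(k−s) : s ∈ {2, 5}, s ≤ k}:
g(0) = mex{} = 0
g(1) = mex{} = 0
g(2) = mex{0} = 1
g(3) = mex{0} = 1
g(4) = mex{1} = 0
g(5) = mex{0,1} = 2
g(6) = mex{0} = 1
g(7) = mex{1,2} = 0
g(8) = mex{1} = 0
So g(8) = 0.
Build the Grundy sequence for row B with g(k) = mex{g(k−s) : s ∈ {1, 2}, s ≤ k}:
k:     0  1  2  3  4
g(k):  0  1  2  0  1
So g(4) = 1.
Build the Grundy sequence for row C with g(k) = mex{g(k−s) : s ∈ {4, 5, 6}, s ≤ k}:
g(0) = mex{} = 0
g(1) = mex{} = 0
g(2) = mex{} = 0
g(3) = mex{} = 0
g(4) = mex{0} = 1
g(5) = mex{0} = 1
g(6) = mex{0} = 1
g(7) = mex{0} = 1
g(8) = mex{0,1} = 2
g(9) = mex{0,1} = 2
So g(9) = 2.
By the Sprague-Grundy theorem, the Grundy value of a sum of independent games is the XOR of the component values.
Combined value = 0 ⊕ 1 ⊕ 2 = 3.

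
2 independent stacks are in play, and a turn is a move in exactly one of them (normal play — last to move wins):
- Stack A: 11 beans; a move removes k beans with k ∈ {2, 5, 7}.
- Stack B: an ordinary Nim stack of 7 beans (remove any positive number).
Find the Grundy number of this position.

For stack A, compute g(0), g(1), … with moves {2, 5, 7}:
g(0) = mex{} = 0
g(1) = mex{} = 0
g(2) = mex{0} = 1
g(3) = mex{0} = 1
g(4) = mex{1} = 0
g(5) = mex{0,1} = 2
g(6) = mex{0} = 1
g(7) = mex{0,1,2} = 3
g(8) = mex{0,1} = 2
g(9) = mex{0,1,3} = 2
g(10) = mex{1,2} = 0
g(11) = mex{0,1,2} = 3
So g(11) = 3.
Stack B is a plain Nim stack of size 7, so its Grundy value is 7.
The value of a disjunctive sum is the nim-sum of the parts.
Combined value = 3 XOR 7 = 4.

4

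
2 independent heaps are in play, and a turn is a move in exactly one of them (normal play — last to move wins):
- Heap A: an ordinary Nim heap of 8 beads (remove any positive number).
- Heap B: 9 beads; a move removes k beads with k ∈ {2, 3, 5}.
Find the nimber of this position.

Heap A is a plain Nim heap of size 8, so its Grundy value is 8.
Grundy values for heap B (subtraction set {2, 3, 5}):
g(0) = mex{} = 0
g(1) = mex{} = 0
g(2) = mex{0} = 1
g(3) = mex{0} = 1
g(4) = mex{0,1} = 2
g(5) = mex{0,1} = 2
g(6) = mex{0,1,2} = 3
g(7) = mex{1,2} = 0
g(8) = mex{1,2,3} = 0
g(9) = mex{0,2,3} = 1
So g(9) = 1.
The value of a disjunctive sum is the nim-sum of the parts.
Combined value = 8 XOR 1 = 9.

9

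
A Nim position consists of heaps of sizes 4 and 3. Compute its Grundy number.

7

Compute the nim-sum pairwise:
4 XOR 3 = 7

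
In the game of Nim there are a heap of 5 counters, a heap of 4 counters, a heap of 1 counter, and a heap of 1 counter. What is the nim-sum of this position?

1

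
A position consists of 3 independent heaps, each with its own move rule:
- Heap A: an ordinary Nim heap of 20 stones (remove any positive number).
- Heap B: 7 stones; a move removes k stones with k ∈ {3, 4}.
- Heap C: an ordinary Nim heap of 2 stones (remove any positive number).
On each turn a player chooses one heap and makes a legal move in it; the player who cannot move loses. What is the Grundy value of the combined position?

22

Heap A is a plain Nim heap of size 20, so its Grundy value is 20.
For heap B, compute g(0), g(1), … with moves {3, 4}:
k:     0  1  2  3  4  5  6  7
g(k):  0  0  0  1  1  1  2  0
So g(7) = 0.
Heap C is a plain Nim heap of size 2, so its Grundy value is 2.
The value of a disjunctive sum is the nim-sum of the parts.
Combined value = 20 ⊕ 0 ⊕ 2 = 22.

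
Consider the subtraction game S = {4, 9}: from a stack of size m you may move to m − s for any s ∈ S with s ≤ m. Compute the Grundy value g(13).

0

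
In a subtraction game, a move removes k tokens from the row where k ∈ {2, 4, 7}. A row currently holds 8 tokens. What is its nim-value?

Build the Grundy sequence with g(k) = mex{g(k−s) : s ∈ {2, 4, 7}, s ≤ k}:
k:     0  1  2  3  4  5  6  7  8
g(k):  0  0  1  1  2  2  0  3  1
So g(8) = 1.

1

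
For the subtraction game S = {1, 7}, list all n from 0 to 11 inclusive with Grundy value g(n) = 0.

0, 2, 4, 6, 8, 10

Compute g(0), g(1), … for moves {1, 7}:
g(0) = mex{} = 0
g(1) = mex{0} = 1
g(2) = mex{1} = 0
g(3) = mex{0} = 1
g(4) = mex{1} = 0
g(5) = mex{0} = 1
g(6) = mex{1} = 0
g(7) = mex{0} = 1
g(8) = mex{1} = 0
g(9) = mex{0} = 1
g(10) = mex{1} = 0
g(11) = mex{0} = 1
The P-positions (g = 0) in 0..11 are 0, 2, 4, 6, 8, 10.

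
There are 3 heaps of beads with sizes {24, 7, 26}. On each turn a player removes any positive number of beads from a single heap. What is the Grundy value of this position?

5

Compute the nim-sum pairwise:
24 ^ 7 = 31
31 ^ 26 = 5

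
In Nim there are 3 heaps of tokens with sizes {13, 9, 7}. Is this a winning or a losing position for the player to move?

Winning position

Compute the nim-sum pairwise:
13 ^ 9 = 4
4 ^ 7 = 3
The nim-sum is 3 ≠ 0, so this is an N-position: the player to move can win.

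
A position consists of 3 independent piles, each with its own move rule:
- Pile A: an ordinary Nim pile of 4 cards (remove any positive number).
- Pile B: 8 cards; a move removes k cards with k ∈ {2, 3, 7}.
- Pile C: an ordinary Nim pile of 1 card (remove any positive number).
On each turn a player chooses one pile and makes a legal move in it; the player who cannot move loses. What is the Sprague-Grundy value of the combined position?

4

Pile A is a plain Nim pile of size 4, so its Grundy value is 4.
Build the Grundy sequence for pile B with g(k) = mex{g(k−s) : s ∈ {2, 3, 7}, s ≤ k}:
k:     0  1  2  3  4  5  6  7  8
g(k):  0  0  1  1  2  0  0  1  1
So g(8) = 1.
Pile C is a plain Nim pile of size 1, so its Grundy value is 1.
By the Sprague-Grundy theorem, the Grundy value of a sum of independent games is the XOR of the component values.
Combined value = 4 ⊕ 1 ⊕ 1 = 4.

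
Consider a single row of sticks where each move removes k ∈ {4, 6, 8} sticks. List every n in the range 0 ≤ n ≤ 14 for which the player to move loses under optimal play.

0, 1, 2, 3, 12, 13, 14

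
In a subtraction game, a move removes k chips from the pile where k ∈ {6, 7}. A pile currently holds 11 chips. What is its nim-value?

Build the Grundy sequence with g(k) = mex{g(k−s) : s ∈ {6, 7}, s ≤ k}:
g(0) = mex{} = 0
g(1) = mex{} = 0
g(2) = mex{} = 0
g(3) = mex{} = 0
g(4) = mex{} = 0
g(5) = mex{} = 0
g(6) = mex{0} = 1
g(7) = mex{0} = 1
g(8) = mex{0} = 1
g(9) = mex{0} = 1
g(10) = mex{0} = 1
g(11) = mex{0} = 1
So g(11) = 1.

1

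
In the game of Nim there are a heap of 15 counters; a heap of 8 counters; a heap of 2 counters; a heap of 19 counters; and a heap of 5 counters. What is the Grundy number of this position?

19

Write each in binary and XOR column by column:
  01111  (15)
  01000  (8)
  00010  (2)
  10011  (19)
  00101  (5)
  -----
  10011  (19)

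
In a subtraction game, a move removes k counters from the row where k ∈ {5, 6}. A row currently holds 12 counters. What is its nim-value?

0

Grundy values for subtraction set {5, 6}:
k:     0  1  2  3  4  5  6  7  8  9 10 11 12
g(k):  0  0  0  0  0  1  1  1  1  1  2  0  0
So g(12) = 0.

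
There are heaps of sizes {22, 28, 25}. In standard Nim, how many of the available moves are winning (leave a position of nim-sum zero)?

Compute the nim-sum pairwise:
22 XOR 28 = 10
10 XOR 25 = 19
The overall nim-sum is X = 19. A heap of size p has a winning move iff p XOR X < p (reduce it to p XOR X).
  22: 22 XOR 19 = 5 < 22 — winning move (to 5).
  28: 28 XOR 19 = 15 < 28 — winning move (to 15).
  25: 25 XOR 19 = 10 < 25 — winning move (to 10).
That gives 3 winning moves.

3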